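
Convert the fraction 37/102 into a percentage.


Percentage = (part / whole) × 100
= (37 / 102) × 100
≈ 36.27%

36.27%


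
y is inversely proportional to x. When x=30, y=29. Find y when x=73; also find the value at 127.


Inverse proportion: x × y = constant
k = 30 × 29 = 870
At x=73: k/73 = 11.92
At x=127: k/127 = 6.85
= 11.92 and 6.85

11.92 and 6.85


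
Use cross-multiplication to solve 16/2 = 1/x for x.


Cross multiply: 16 × x = 2 × 1
16x = 2
x = 2 / 16
= 0.13

0.13


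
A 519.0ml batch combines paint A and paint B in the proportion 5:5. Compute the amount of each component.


Total parts = 5 + 5 = 10
paint A: 519.0 × 5/10 = 259.5ml
paint B: 519.0 × 5/10 = 259.5ml
= 259.5ml and 259.5ml

259.5ml and 259.5ml


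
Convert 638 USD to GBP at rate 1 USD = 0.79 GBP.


Amount × rate = 638 × 0.79
= 504.02 GBP

504.02 GBP


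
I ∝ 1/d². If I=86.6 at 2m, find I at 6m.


I₁d₁² = I₂d₂²
I₂ = I₁ × (d₁/d₂)²
= 86.6 × (2/6)²
= 86.6 × 4/36
= 346.4/36
≈ 9.6222

9.6222


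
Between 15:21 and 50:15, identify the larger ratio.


15/21 = 0.7143
50/15 = 3.3333
0.7143 < 3.3333, so 15:21 is less
= 50:15

50:15


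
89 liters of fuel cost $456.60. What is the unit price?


Unit rate = total / quantity
= 456.60 / 89
= $5.13 per unit

$5.13 per unit


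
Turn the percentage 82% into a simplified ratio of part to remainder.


82% means 82 parts out of 100; remainder = 18
Part : remainder = 82:18
GCD = 2
= 41:9

41:9


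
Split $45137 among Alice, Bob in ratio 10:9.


Total parts = 10 + 9 = 19
Alice: 45137 × 10/19 = 23756.32
Bob: 45137 × 9/19 = 21380.68
= Alice: $23756.32, Bob: $21380.68

Alice: $23756.32, Bob: $21380.68


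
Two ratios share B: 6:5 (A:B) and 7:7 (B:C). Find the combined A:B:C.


Match B: multiply A:B by 7 → 42:35
Multiply B:C by 5 → 35:35
Combined: 42:35:35
GCD = 7
= 6:5:5

6:5:5


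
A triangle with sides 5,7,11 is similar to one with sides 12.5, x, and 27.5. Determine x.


Scale factor = 12.5/5 = 2.5
Missing side = 7 × 2.5
= 17.5

17.5


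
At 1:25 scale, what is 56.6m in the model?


Model size = real / scale
= 56.6 / 25
= 2.2640 m

2.2640 m


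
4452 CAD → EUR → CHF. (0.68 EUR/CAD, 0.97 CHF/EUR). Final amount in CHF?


Step 1: 4452 CAD × 0.68 = 3027.36 EUR
Step 2: 3027.36 EUR × 0.97 = 2936.54 CHF
Implied rate CAD→CHF = 0.68 × 0.97 = 0.6596
= 2936.54 CHF

2936.54 CHF


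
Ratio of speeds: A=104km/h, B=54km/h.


Ratio = 104:54
GCD = 2
Simplified = 52:27
Time ratio (same distance) = 27:52
Speed ratio = 52:27

52:27


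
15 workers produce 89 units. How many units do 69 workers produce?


Direct proportion: y/x = constant
k = 89/15 ≈ 5.9333
y₂ = k × 69 = 89 × 69 / 15 = 6141/15
= 409.40

409.40


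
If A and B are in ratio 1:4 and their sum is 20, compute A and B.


Let A = 1k, B = 4k.
1k + 4k = 20
5k = 20 → k = 20/5 = 4
A = 1×4 = 4, B = 4×4 = 16
= A = 4, B = 16

A = 4, B = 16


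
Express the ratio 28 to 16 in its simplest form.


GCD(28, 16) = 4
28/4 : 16/4
= 7:4

7:4


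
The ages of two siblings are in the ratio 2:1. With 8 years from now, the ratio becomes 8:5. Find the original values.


Let A = 2k, B = 1k.
(2k + 8) / (1k + 8) = 8/5
Cross-multiply: 5(2k + 8) = 8(1k + 8)
10k + 40 = 8k + 64
10k - 8k = 64 - 40
2k = 24
k = 24/2 = 12
A = 2×12 = 24, B = 1×12 = 12
= A = 24, B = 12

A = 24, B = 12


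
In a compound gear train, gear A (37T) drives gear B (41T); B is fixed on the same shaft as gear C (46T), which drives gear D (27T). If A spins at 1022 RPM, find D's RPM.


Stage 1: RPM_B = RPM_A × t_A/t_B = 1022 × 37/41 = 37814/41 ≈ 922.29
B and C share a shaft → RPM_C = RPM_B
Stage 2: RPM_D = RPM_C × t_C/t_D = RPM_A × (t_A×t_C)/(t_B×t_D)
Overall ratio = (37×46)/(41×27) = 1702/1107
RPM_D = 1022 × 1702/1107 = 1739444/1107
≈ 1571.31 RPM

1571.31 RPM


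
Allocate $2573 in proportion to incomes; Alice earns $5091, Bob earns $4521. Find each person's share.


Total income = 5091 + 4521 = $9612
Alice: $2573 × 5091/9612 = $1362.79
Bob: $2573 × 4521/9612 = $1210.21
= Alice: $1362.79, Bob: $1210.21

Alice: $1362.79, Bob: $1210.21


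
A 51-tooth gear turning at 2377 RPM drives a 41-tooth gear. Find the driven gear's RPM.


Gear ratio = 51:41 = 51:41
RPM_B = RPM_A × (teeth_A / teeth_B)
= 2377 × (51/41)
= 2956.8 RPM

2956.8 RPM


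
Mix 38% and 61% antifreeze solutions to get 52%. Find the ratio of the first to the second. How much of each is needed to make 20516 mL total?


Let x parts of 38% mix with y parts of 61%.
38x + 61y = 52(x + y)
38x + 61y = 52x + 52y
x(38 - 52) = y(52 - 61)
x/y = (61 - 52)/(52 - 38) = 9/14
Simplify: 9:14
Total parts = 23; one part = 20516/23 = 892.00 mL
38% solution: 9×892.00 = 8028.00 mL
61% solution: 14×892.00 = 12488.00 mL
= ratio 9:14; 8028.00 mL and 12488.00 mL

ratio 9:14; 8028.00 mL and 12488.00 mL


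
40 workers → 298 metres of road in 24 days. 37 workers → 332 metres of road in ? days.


Days ∝ work / workers, so d₂ = d₁ × (m₁/m₂) × (w₂/w₁)
Workers factor (inverse): 40/37 ≈ 1.0811
Work factor (direct): 332/298 ≈ 1.1141
d₂ = 24 × 40/37 × 332/298 = (24 × 40 × 332) / (37 × 298) = 318720/11026
≈ 28.91 days

28.91 days


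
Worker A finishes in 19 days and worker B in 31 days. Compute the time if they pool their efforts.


Rate of A = 1/19 per day
Rate of B = 1/31 per day
Combined rate = 1/19 + 1/31 = 50/589 ≈ 0.0849 per day
Days = 1 / combined rate = 589/50
= 11.78 days

11.78 days


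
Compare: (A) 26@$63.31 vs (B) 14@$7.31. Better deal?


Deal A: $63.31/26 = $2.4350/unit
Deal B: $7.31/14 = $0.5221/unit
B is cheaper per unit
= Deal B

Deal B


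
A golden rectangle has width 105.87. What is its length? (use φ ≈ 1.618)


φ = (1 + √5) / 2 ≈ 1.618
Length = width × φ = 105.87 × 1.618 = 171.29766
≈ 171.30

171.30


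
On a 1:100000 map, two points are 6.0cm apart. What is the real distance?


Real distance = map distance × scale
= 6.0cm × 100000
= 600000 cm = 6000.0 m
= 6.000 km

6.000 km


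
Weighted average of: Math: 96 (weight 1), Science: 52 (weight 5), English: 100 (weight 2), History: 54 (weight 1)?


Numerator = 96×1 + 52×5 + 100×2 + 54×1
= 96 + 260 + 200 + 54
= 610
Total weight = 9
Weighted avg = 610/9
= 67.78

67.78


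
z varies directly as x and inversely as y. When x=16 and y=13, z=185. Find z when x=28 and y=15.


z = k·x/y
Solve for k using the known point: k = z·y/x = 185×13/16 = 2405/16 = 150.3125
Now evaluate at x=28, y=15:
z = k × 28 / 15 = (2405 × 28) / (16 × 15) = 67340/240
≈ 280.5833

280.5833


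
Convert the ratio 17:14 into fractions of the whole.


Total parts = 17 + 14 = 31
First part: 17/31 = 17/31
Second part: 14/31 = 14/31
= 17/31 and 14/31

17/31 and 14/31


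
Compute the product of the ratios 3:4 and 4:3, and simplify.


Compound ratio = (3×4) : (4×3)
= 12:12
GCD = 12
= 1:1

1:1


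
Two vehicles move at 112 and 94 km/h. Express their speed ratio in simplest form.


Ratio = 112:94
GCD = 2
Simplified = 56:47
Time ratio (same distance) = 47:56
Speed ratio = 56:47

56:47


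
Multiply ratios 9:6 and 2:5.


Compound ratio = (9×2) : (6×5)
= 18:30
GCD = 6
= 3:5

3:5


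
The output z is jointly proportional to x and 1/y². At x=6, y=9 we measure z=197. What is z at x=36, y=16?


z = k·x/y²
Solve for k using the known point: k = z·y²/x = 197×81/6 = 15957/6 = 2659.5000
Now evaluate at x=36, y=16:
z = k × 36 / 256 = (15957 × 36) / (6 × 256) = 574452/1536
≈ 373.9922

373.9922


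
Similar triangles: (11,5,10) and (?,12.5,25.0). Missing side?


Scale factor = 12.5/5 = 2.5
Missing side = 11 × 2.5
= 27.5

27.5


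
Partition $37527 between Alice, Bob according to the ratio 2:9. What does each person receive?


Total parts = 2 + 9 = 11
Alice: 37527 × 2/11 = 6823.09
Bob: 37527 × 9/11 = 30703.91
= Alice: $6823.09, Bob: $30703.91

Alice: $6823.09, Bob: $30703.91


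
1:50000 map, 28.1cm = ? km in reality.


Real distance = map distance × scale
= 28.1cm × 50000
= 1405000 cm = 14050.0 m
= 14.050 km

14.050 km


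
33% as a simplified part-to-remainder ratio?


33% means 33 parts out of 100; remainder = 67
Part : remainder = 33:67
GCD = 1
= 33:67

33:67


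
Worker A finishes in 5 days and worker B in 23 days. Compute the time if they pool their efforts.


Rate of A = 1/5 per day
Rate of B = 1/23 per day
Combined rate = 1/5 + 1/23 = 28/115 ≈ 0.2435 per day
Days = 1 / combined rate = 115/28
≈ 4.11 days

4.11 days


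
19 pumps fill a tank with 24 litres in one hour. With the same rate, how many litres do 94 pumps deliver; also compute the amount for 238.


Direct proportion: y/x = constant
k = 24/19 ≈ 1.2632
y at x=94: k × 94 = 24 × 94 / 19 = 2256/19 ≈ 118.74
y at x=238: k × 238 = 24 × 238 / 19 = 5712/19 ≈ 300.63
= 118.74 and 300.63

118.74 and 300.63


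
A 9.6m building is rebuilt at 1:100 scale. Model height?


Model size = real / scale
= 9.6 / 100
= 0.0960 m

0.0960 m


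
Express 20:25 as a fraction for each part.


Total parts = 20 + 25 = 45
First part: 20/45 = 4/9
Second part: 25/45 = 5/9
= 4/9 and 5/9

4/9 and 5/9


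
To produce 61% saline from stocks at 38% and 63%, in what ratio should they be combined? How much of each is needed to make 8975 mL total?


Let x parts of 38% mix with y parts of 63%.
38x + 63y = 61(x + y)
38x + 63y = 61x + 61y
x(38 - 61) = y(61 - 63)
x/y = (63 - 61)/(61 - 38) = 2/23
Simplify: 2:23
Total parts = 25; one part = 8975/25 = 359.00 mL
38% solution: 2×359.00 = 718.00 mL
63% solution: 23×359.00 = 8257.00 mL
= ratio 2:23; 718.00 mL and 8257.00 mL

ratio 2:23; 718.00 mL and 8257.00 mL


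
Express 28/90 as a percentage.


Percentage = (part / whole) × 100
= (28 / 90) × 100
≈ 31.11%

31.11%


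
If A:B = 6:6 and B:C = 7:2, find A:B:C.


Match B: multiply A:B by 7 → 42:42
Multiply B:C by 6 → 42:12
Combined: 42:42:12
GCD = 6
= 7:7:2

7:7:2


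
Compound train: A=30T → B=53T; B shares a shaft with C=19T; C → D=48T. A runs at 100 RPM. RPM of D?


Stage 1: RPM_B = RPM_A × t_A/t_B = 100 × 30/53 = 3000/53 ≈ 56.60
B and C share a shaft → RPM_C = RPM_B
Stage 2: RPM_D = RPM_C × t_C/t_D = RPM_A × (t_A×t_C)/(t_B×t_D)
Overall ratio = (30×19)/(53×48) = 570/2544
RPM_D = 100 × 570/2544 = 57000/2544
≈ 22.41 RPM

22.41 RPM


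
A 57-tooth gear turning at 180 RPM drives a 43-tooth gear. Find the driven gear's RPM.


Gear ratio = 57:43 = 57:43
RPM_B = RPM_A × (teeth_A / teeth_B)
= 180 × (57/43)
= 238.6 RPM

238.6 RPM


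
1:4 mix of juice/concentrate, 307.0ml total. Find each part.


Total parts = 1 + 4 = 5
juice: 307.0 × 1/5 = 61.4ml
concentrate: 307.0 × 4/5 = 245.6ml
= 61.4ml and 245.6ml

61.4ml and 245.6ml


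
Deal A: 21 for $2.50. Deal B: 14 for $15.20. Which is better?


Deal A: $2.50/21 = $0.1190/unit
Deal B: $15.20/14 = $1.0857/unit
A is cheaper per unit
= Deal A

Deal A


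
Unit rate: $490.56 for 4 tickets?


Unit rate = total / quantity
= 490.56 / 4
= $122.64 per unit

$122.64 per unit


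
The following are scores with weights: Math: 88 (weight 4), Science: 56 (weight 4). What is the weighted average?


Numerator = 88×4 + 56×4
= 352 + 224
= 576
Total weight = 8
Weighted avg = 576/8
= 72.00

72.00


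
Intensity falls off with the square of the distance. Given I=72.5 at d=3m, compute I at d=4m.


I₁d₁² = I₂d₂²
I₂ = I₁ × (d₁/d₂)²
= 72.5 × (3/4)²
= 72.5 × 9/16
= 652.5/16
≈ 40.7813

40.7813


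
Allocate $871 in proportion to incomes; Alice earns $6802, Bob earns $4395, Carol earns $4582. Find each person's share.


Total income = 6802 + 4395 + 4582 = $15779
Alice: $871 × 6802/15779 = $375.47
Bob: $871 × 4395/15779 = $242.60
Carol: $871 × 4582/15779 = $252.93
= Alice: $375.47, Bob: $242.60, Carol: $252.93

Alice: $375.47, Bob: $242.60, Carol: $252.93


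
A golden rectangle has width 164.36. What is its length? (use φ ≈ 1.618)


φ = (1 + √5) / 2 ≈ 1.618
Length = width × φ = 164.36 × 1.618 = 265.93448
≈ 265.93

265.93


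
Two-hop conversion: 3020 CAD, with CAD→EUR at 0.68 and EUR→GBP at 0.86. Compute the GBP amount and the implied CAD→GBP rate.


Step 1: 3020 CAD × 0.68 = 2053.60 EUR
Step 2: 2053.60 EUR × 0.86 = 1766.10 GBP
Implied rate CAD→GBP = 0.68 × 0.86 = 0.5848
= 1766.10 GBP; implied rate 0.5848 GBP/CAD

1766.10 GBP; implied rate 0.5848 GBP/CAD


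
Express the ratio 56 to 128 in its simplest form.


GCD(56, 128) = 8
56/8 : 128/8
= 7:16

7:16


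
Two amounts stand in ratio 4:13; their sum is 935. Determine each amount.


Let A = 4k, B = 13k.
4k + 13k = 935
17k = 935 → k = 935/17 = 55
A = 4×55 = 220, B = 13×55 = 715
= A = 220, B = 715

A = 220, B = 715


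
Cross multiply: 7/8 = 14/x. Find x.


Cross multiply: 7 × x = 8 × 14
7x = 112
x = 112 / 7
= 16.00

16.00


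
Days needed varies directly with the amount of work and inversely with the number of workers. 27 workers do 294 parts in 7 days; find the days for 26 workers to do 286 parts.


Days ∝ work / workers, so d₂ = d₁ × (m₁/m₂) × (w₂/w₁)
Workers factor (inverse): 27/26 ≈ 1.0385
Work factor (direct): 286/294 ≈ 0.9728
d₂ = 7 × 27/26 × 286/294 = (7 × 27 × 286) / (26 × 294) = 54054/7644
≈ 7.07 days

7.07 days


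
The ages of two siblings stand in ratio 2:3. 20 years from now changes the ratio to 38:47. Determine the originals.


Let A = 2k, B = 3k.
(2k + 20) / (3k + 20) = 38/47
Cross-multiply: 47(2k + 20) = 38(3k + 20)
94k + 940 = 114k + 760
94k - 114k = 760 - 940
-20k = -180
k = -180/-20 = 9
A = 2×9 = 18, B = 3×9 = 27
= A = 18, B = 27

A = 18, B = 27


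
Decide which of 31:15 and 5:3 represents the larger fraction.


31/15 = 2.0667
5/3 = 1.6667
2.0667 > 1.6667, so 31:15 is greater
= 31:15

31:15


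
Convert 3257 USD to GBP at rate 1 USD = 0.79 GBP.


Amount × rate = 3257 × 0.79
= 2573.03 GBP

2573.03 GBP


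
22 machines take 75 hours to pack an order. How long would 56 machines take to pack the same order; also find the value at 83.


Inverse proportion: x × y = constant
k = 22 × 75 = 1650
At x=56: k/56 = 29.46
At x=83: k/83 = 19.88
= 29.46 and 19.88

29.46 and 19.88


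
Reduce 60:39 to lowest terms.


GCD(60, 39) = 3
60/3 : 39/3
= 20:13

20:13


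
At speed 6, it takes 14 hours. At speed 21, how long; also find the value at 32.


Inverse proportion: x × y = constant
k = 6 × 14 = 84
At x=21: k/21 = 4.00
At x=32: k/32 = 2.63
= 4.00 and 2.63

4.00 and 2.63


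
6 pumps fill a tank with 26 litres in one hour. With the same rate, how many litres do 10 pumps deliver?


Direct proportion: y/x = constant
k = 26/6 ≈ 4.3333
y₂ = k × 10 = 26 × 10 / 6 = 260/6
≈ 43.33

43.33


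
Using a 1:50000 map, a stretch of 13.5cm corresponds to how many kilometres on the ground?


Real distance = map distance × scale
= 13.5cm × 50000
= 675000 cm = 6750.0 m
= 6.750 km

6.750 km


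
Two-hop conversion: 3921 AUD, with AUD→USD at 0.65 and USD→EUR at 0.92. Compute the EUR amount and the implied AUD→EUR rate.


Step 1: 3921 AUD × 0.65 = 2548.65 USD
Step 2: 2548.65 USD × 0.92 = 2344.76 EUR
Implied rate AUD→EUR = 0.65 × 0.92 = 0.5980
= 2344.76 EUR; implied rate 0.5980 EUR/AUD

2344.76 EUR; implied rate 0.5980 EUR/AUD


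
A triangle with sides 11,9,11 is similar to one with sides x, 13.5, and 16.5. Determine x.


Scale factor = 13.5/9 = 1.5
Missing side = 11 × 1.5
= 16.5

16.5


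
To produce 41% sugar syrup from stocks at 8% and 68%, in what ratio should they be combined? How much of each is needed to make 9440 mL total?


Let x parts of 8% mix with y parts of 68%.
8x + 68y = 41(x + y)
8x + 68y = 41x + 41y
x(8 - 41) = y(41 - 68)
x/y = (68 - 41)/(41 - 8) = 27/33
Simplify: 9:11
Total parts = 20; one part = 9440/20 = 472.00 mL
8% solution: 9×472.00 = 4248.00 mL
68% solution: 11×472.00 = 5192.00 mL
= ratio 9:11; 4248.00 mL and 5192.00 mL

ratio 9:11; 4248.00 mL and 5192.00 mL


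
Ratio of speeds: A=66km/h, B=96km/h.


Ratio = 66:96
GCD = 6
Simplified = 11:16
Time ratio (same distance) = 16:11
Speed ratio = 11:16

11:16


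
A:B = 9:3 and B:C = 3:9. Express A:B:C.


Match B: multiply A:B by 3 → 27:9
Multiply B:C by 3 → 9:27
Combined: 27:9:27
GCD = 9
= 3:1:3

3:1:3


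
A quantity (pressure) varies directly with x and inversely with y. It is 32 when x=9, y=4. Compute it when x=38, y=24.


z = k·x/y
Solve for k using the known point: k = z·y/x = 32×4/9 = 128/9 ≈ 14.2222
Now evaluate at x=38, y=24:
z = k × 38 / 24 = (128 × 38) / (9 × 24) = 4864/216
≈ 22.5185

22.5185


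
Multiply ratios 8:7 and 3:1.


Compound ratio = (8×3) : (7×1)
= 24:7
GCD = 1
= 24:7

24:7


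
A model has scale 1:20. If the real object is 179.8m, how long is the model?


Model size = real / scale
= 179.8 / 20
= 8.9900 m

8.9900 m


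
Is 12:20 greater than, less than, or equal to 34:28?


12/20 = 0.6000
34/28 = 1.2143
0.6000 < 1.2143, so 12:20 is less
= less than

less than


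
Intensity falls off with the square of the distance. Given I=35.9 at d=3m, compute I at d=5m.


I₁d₁² = I₂d₂²
I₂ = I₁ × (d₁/d₂)²
= 35.9 × (3/5)²
= 35.9 × 9/25
= 323.1/25
= 12.9240

12.9240


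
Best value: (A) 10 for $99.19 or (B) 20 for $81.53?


Deal A: $99.19/10 = $9.9190/unit
Deal B: $81.53/20 = $4.0765/unit
B is cheaper per unit
= Deal B

Deal B


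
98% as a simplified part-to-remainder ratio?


98% means 98 parts out of 100; remainder = 2
Part : remainder = 98:2
GCD = 2
= 49:1

49:1


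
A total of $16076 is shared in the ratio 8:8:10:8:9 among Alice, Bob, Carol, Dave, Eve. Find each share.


Total parts = 8 + 8 + 10 + 8 + 9 = 43
Alice: 16076 × 8/43 = 2990.88
Bob: 16076 × 8/43 = 2990.88
Carol: 16076 × 10/43 = 3738.60
Dave: 16076 × 8/43 = 2990.88
Eve: 16076 × 9/43 = 3364.74
= Alice: $2990.88, Bob: $2990.88, Carol: $3738.60, Dave: $2990.88, Eve: $3364.74

Alice: $2990.88, Bob: $2990.88, Carol: $3738.60, Dave: $2990.88, Eve: $3364.74


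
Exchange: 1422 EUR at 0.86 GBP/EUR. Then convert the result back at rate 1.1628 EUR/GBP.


Amount × rate = 1422 × 0.86 = 1222.92 GBP
Round-trip: 1222.92 × 1.1628 = 1422.01 EUR
= 1222.92 GBP, then 1422.01 EUR

1222.92 GBP, then 1422.01 EUR


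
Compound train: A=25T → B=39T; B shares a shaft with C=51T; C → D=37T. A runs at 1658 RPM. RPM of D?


Stage 1: RPM_B = RPM_A × t_A/t_B = 1658 × 25/39 = 41450/39 ≈ 1062.82
B and C share a shaft → RPM_C = RPM_B
Stage 2: RPM_D = RPM_C × t_C/t_D = RPM_A × (t_A×t_C)/(t_B×t_D)
Overall ratio = (25×51)/(39×37) = 1275/1443
RPM_D = 1658 × 1275/1443 = 2113950/1443
≈ 1464.97 RPM

1464.97 RPM


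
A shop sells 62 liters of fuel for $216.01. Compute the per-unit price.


Unit rate = total / quantity
= 216.01 / 62
= $3.48 per unit

$3.48 per unit


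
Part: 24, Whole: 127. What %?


Percentage = (part / whole) × 100
= (24 / 127) × 100
≈ 18.90%

18.90%


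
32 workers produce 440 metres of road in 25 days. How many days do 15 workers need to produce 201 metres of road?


Days ∝ work / workers, so d₂ = d₁ × (m₁/m₂) × (w₂/w₁)
Workers factor (inverse): 32/15 ≈ 2.1333
Work factor (direct): 201/440 ≈ 0.4568
d₂ = 25 × 32/15 × 201/440 = (25 × 32 × 201) / (15 × 440) = 160800/6600
≈ 24.36 days

24.36 days


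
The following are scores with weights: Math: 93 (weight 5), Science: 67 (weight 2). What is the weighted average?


Numerator = 93×5 + 67×2
= 465 + 134
= 599
Total weight = 7
Weighted avg = 599/7
= 85.57

85.57


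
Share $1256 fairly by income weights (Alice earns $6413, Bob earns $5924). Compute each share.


Total income = 6413 + 5924 = $12337
Alice: $1256 × 6413/12337 = $652.89
Bob: $1256 × 5924/12337 = $603.11
= Alice: $652.89, Bob: $603.11

Alice: $652.89, Bob: $603.11


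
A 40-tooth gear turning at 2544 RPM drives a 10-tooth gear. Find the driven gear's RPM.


Gear ratio = 40:10 = 4:1
RPM_B = RPM_A × (teeth_A / teeth_B)
= 2544 × (40/10)
= 10176.0 RPM

10176.0 RPM


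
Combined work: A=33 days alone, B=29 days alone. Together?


Rate of A = 1/33 per day
Rate of B = 1/29 per day
Combined rate = 1/33 + 1/29 = 62/957 ≈ 0.0648 per day
Days = 1 / combined rate = 957/62
≈ 15.44 days

15.44 days


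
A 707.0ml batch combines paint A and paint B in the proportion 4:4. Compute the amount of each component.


Total parts = 4 + 4 = 8
paint A: 707.0 × 4/8 = 353.5ml
paint B: 707.0 × 4/8 = 353.5ml
= 353.5ml and 353.5ml

353.5ml and 353.5ml


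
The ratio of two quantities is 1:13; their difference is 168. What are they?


Let A = 1k, B = 13k.
13k - 1k = 168
12k = 168 → k = 168/12 = 14
A = 1×14 = 14, B = 13×14 = 182
= A = 14, B = 182

A = 14, B = 182


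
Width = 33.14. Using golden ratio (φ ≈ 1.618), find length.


φ = (1 + √5) / 2 ≈ 1.618
Length = width × φ = 33.14 × 1.618 = 53.62052
≈ 53.62

53.62


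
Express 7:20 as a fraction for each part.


Total parts = 7 + 20 = 27
First part: 7/27 = 7/27
Second part: 20/27 = 20/27
= 7/27 and 20/27

7/27 and 20/27


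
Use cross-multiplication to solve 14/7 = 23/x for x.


Cross multiply: 14 × x = 7 × 23
14x = 161
x = 161 / 14
= 11.50

11.50


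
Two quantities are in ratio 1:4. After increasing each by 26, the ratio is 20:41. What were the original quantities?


Let A = 1k, B = 4k.
(1k + 26) / (4k + 26) = 20/41
Cross-multiply: 41(1k + 26) = 20(4k + 26)
41k + 1066 = 80k + 520
41k - 80k = 520 - 1066
-39k = -546
k = -546/-39 = 14
A = 1×14 = 14, B = 4×14 = 56
= A = 14, B = 56

A = 14, B = 56


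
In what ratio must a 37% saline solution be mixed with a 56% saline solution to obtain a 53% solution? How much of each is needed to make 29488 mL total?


Let x parts of 37% mix with y parts of 56%.
37x + 56y = 53(x + y)
37x + 56y = 53x + 53y
x(37 - 53) = y(53 - 56)
x/y = (56 - 53)/(53 - 37) = 3/16
Simplify: 3:16
Total parts = 19; one part = 29488/19 = 1552.00 mL
37% solution: 3×1552.00 = 4656.00 mL
56% solution: 16×1552.00 = 24832.00 mL
= ratio 3:16; 4656.00 mL and 24832.00 mL

ratio 3:16; 4656.00 mL and 24832.00 mL


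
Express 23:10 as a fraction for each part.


Total parts = 23 + 10 = 33
First part: 23/33 = 23/33
Second part: 10/33 = 10/33
= 23/33 and 10/33

23/33 and 10/33


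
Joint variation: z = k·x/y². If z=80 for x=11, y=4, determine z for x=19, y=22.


z = k·x/y²
Solve for k using the known point: k = z·y²/x = 80×16/11 = 1280/11 ≈ 116.3636
Now evaluate at x=19, y=22:
z = k × 19 / 484 = (1280 × 19) / (11 × 484) = 24320/5324
≈ 4.5680

4.5680


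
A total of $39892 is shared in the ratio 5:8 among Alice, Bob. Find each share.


Total parts = 5 + 8 = 13
Alice: 39892 × 5/13 = 15343.08
Bob: 39892 × 8/13 = 24548.92
= Alice: $15343.08, Bob: $24548.92

Alice: $15343.08, Bob: $24548.92


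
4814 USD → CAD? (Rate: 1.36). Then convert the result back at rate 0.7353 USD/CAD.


Amount × rate = 4814 × 1.36 = 6547.04 CAD
Round-trip: 6547.04 × 0.7353 = 4814.04 USD
= 6547.04 CAD, then 4814.04 USD

6547.04 CAD, then 4814.04 USD


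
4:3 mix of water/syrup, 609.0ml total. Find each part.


Total parts = 4 + 3 = 7
water: 609.0 × 4/7 = 348.0ml
syrup: 609.0 × 3/7 = 261.0ml
= 348.0ml and 261.0ml

348.0ml and 261.0ml


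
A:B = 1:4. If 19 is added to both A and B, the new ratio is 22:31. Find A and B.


Let A = 1k, B = 4k.
(1k + 19) / (4k + 19) = 22/31
Cross-multiply: 31(1k + 19) = 22(4k + 19)
31k + 589 = 88k + 418
31k - 88k = 418 - 589
-57k = -171
k = -171/-57 = 3
A = 1×3 = 3, B = 4×3 = 12
= A = 3, B = 12

A = 3, B = 12


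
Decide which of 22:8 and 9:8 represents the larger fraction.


22/8 = 2.7500
9/8 = 1.1250
2.7500 > 1.1250, so 22:8 is greater
= 22:8

22:8


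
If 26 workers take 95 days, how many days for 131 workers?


Inverse proportion: x × y = constant
k = 26 × 95 = 2470
y₂ = k / 131 = 2470 / 131
= 18.85

18.85


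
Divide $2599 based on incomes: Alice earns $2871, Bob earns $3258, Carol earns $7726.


Total income = 2871 + 3258 + 7726 = $13855
Alice: $2599 × 2871/13855 = $538.56
Bob: $2599 × 3258/13855 = $611.15
Carol: $2599 × 7726/13855 = $1449.29
= Alice: $538.56, Bob: $611.15, Carol: $1449.29

Alice: $538.56, Bob: $611.15, Carol: $1449.29


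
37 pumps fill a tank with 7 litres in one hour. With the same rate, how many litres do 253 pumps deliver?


Direct proportion: y/x = constant
k = 7/37 ≈ 0.1892
y₂ = k × 253 = 7 × 253 / 37 = 1771/37
≈ 47.86

47.86


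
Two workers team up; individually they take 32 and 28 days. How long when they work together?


Rate of A = 1/32 per day
Rate of B = 1/28 per day
Combined rate = 1/32 + 1/28 = 60/896 ≈ 0.0670 per day
Days = 1 / combined rate = 896/60
≈ 14.93 days

14.93 days


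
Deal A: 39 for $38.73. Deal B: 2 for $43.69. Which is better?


Deal A: $38.73/39 = $0.9931/unit
Deal B: $43.69/2 = $21.8450/unit
A is cheaper per unit
= Deal A

Deal A


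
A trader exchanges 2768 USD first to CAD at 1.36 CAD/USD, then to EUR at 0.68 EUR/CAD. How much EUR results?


Step 1: 2768 USD × 1.36 = 3764.48 CAD
Step 2: 3764.48 CAD × 0.68 = 2559.85 EUR
Implied rate USD→EUR = 1.36 × 0.68 = 0.9248
= 2559.85 EUR

2559.85 EUR


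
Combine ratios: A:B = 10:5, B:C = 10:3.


Match B: multiply A:B by 10 → 100:50
Multiply B:C by 5 → 50:15
Combined: 100:50:15
GCD = 5
= 20:10:3

20:10:3


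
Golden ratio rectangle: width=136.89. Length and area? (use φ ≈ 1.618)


φ = (1 + √5) / 2 ≈ 1.618
Length = width × φ = 136.89 × 1.618 = 221.48802
≈ 221.49
Area = width × length = 136.89 × 221.48802 = 30319.4950578 ≈ 30319.50
= Length: 221.49, Area: 30319.50

Length: 221.49, Area: 30319.50


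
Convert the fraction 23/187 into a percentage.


Percentage = (part / whole) × 100
= (23 / 187) × 100
≈ 12.30%

12.30%


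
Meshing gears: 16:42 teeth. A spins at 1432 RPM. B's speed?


Gear ratio = 16:42 = 8:21
RPM_B = RPM_A × (teeth_A / teeth_B)
= 1432 × (16/42)
= 545.5 RPM

545.5 RPM


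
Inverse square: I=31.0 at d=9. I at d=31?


I₁d₁² = I₂d₂²
I₂ = I₁ × (d₁/d₂)²
= 31.0 × (9/31)²
= 31.0 × 81/961
= 2511/961
≈ 2.6129

2.6129


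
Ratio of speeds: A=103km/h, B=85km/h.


Ratio = 103:85
GCD = 1
Simplified = 103:85
Time ratio (same distance) = 85:103
Speed ratio = 103:85

103:85


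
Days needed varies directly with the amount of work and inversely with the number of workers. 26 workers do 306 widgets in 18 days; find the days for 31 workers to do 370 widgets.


Days ∝ work / workers, so d₂ = d₁ × (m₁/m₂) × (w₂/w₁)
Workers factor (inverse): 26/31 ≈ 0.8387
Work factor (direct): 370/306 ≈ 1.2092
d₂ = 18 × 26/31 × 370/306 = (18 × 26 × 370) / (31 × 306) = 173160/9486
≈ 18.25 days

18.25 days


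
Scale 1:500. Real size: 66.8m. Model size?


Model size = real / scale
= 66.8 / 500
= 0.1336 m

0.1336 m


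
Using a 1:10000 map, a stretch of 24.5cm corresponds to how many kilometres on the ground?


Real distance = map distance × scale
= 24.5cm × 10000
= 245000 cm = 2450.0 m
= 2.450 km

2.450 km


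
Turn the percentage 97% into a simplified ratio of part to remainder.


97% means 97 parts out of 100; remainder = 3
Part : remainder = 97:3
GCD = 1
= 97:3

97:3


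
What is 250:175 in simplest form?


GCD(250, 175) = 25
250/25 : 175/25
= 10:7

10:7


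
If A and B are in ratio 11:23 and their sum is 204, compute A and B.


Let A = 11k, B = 23k.
11k + 23k = 204
34k = 204 → k = 204/34 = 6
A = 11×6 = 66, B = 23×6 = 138
= A = 66, B = 138

A = 66, B = 138


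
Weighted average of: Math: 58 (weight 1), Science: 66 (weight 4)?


Numerator = 58×1 + 66×4
= 58 + 264
= 322
Total weight = 5
Weighted avg = 322/5
= 64.40

64.40


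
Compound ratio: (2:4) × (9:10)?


Compound ratio = (2×9) : (4×10)
= 18:40
GCD = 2
= 9:20

9:20


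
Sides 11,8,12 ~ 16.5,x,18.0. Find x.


Scale factor = 16.5/11 = 1.5
Missing side = 8 × 1.5
= 12.0

12.0


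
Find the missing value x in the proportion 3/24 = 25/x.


Cross multiply: 3 × x = 24 × 25
3x = 600
x = 600 / 3
= 200.00

200.00


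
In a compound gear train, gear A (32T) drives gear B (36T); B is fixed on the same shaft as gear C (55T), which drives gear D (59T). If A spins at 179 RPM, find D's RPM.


Stage 1: RPM_B = RPM_A × t_A/t_B = 179 × 32/36 = 5728/36 ≈ 159.11
B and C share a shaft → RPM_C = RPM_B
Stage 2: RPM_D = RPM_C × t_C/t_D = RPM_A × (t_A×t_C)/(t_B×t_D)
Overall ratio = (32×55)/(36×59) = 1760/2124
RPM_D = 179 × 1760/2124 = 315040/2124
≈ 148.32 RPM

148.32 RPM


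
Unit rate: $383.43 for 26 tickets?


Unit rate = total / quantity
= 383.43 / 26
= $14.75 per unit

$14.75 per unit


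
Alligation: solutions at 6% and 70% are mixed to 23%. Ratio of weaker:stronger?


Let x parts of 6% mix with y parts of 70%.
6x + 70y = 23(x + y)
6x + 70y = 23x + 23y
x(6 - 23) = y(23 - 70)
x/y = (70 - 23)/(23 - 6) = 47/17
Simplify: 47:17
= 47:17

47:17


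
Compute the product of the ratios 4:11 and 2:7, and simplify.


Compound ratio = (4×2) : (11×7)
= 8:77
GCD = 1
= 8:77

8:77


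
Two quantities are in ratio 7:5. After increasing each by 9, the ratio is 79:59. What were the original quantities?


Let A = 7k, B = 5k.
(7k + 9) / (5k + 9) = 79/59
Cross-multiply: 59(7k + 9) = 79(5k + 9)
413k + 531 = 395k + 711
413k - 395k = 711 - 531
18k = 180
k = 180/18 = 10
A = 7×10 = 70, B = 5×10 = 50
= A = 70, B = 50

A = 70, B = 50


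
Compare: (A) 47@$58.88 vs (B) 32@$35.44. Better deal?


Deal A: $58.88/47 = $1.2528/unit
Deal B: $35.44/32 = $1.1075/unit
B is cheaper per unit
= Deal B

Deal B


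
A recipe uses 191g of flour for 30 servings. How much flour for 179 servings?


Direct proportion: y/x = constant
k = 191/30 ≈ 6.3667
y₂ = k × 179 = 191 × 179 / 30 = 34189/30
≈ 1139.63

1139.63


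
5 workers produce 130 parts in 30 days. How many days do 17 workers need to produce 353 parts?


Days ∝ work / workers, so d₂ = d₁ × (m₁/m₂) × (w₂/w₁)
Workers factor (inverse): 5/17 ≈ 0.2941
Work factor (direct): 353/130 ≈ 2.7154
d₂ = 30 × 5/17 × 353/130 = (30 × 5 × 353) / (17 × 130) = 52950/2210
≈ 23.96 days

23.96 days


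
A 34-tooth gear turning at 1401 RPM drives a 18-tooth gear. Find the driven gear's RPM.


Gear ratio = 34:18 = 17:9
RPM_B = RPM_A × (teeth_A / teeth_B)
= 1401 × (34/18)
= 2646.3 RPM

2646.3 RPM


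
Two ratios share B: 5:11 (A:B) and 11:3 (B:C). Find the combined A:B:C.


Match B: multiply A:B by 11 → 55:121
Multiply B:C by 11 → 121:33
Combined: 55:121:33
GCD = 11
= 5:11:3

5:11:3


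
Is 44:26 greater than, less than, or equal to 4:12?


44/26 = 1.6923
4/12 = 0.3333
1.6923 > 0.3333, so 44:26 is greater
= greater than

greater than


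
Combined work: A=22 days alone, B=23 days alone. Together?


Rate of A = 1/22 per day
Rate of B = 1/23 per day
Combined rate = 1/22 + 1/23 = 45/506 ≈ 0.0889 per day
Days = 1 / combined rate = 506/45
≈ 11.24 days

11.24 days


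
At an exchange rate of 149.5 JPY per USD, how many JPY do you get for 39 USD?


Amount × rate = 39 × 149.5
= 5830.50 JPY

5830.50 JPY


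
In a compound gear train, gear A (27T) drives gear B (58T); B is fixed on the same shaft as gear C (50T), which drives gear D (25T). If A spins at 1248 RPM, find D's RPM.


Stage 1: RPM_B = RPM_A × t_A/t_B = 1248 × 27/58 = 33696/58 ≈ 580.97
B and C share a shaft → RPM_C = RPM_B
Stage 2: RPM_D = RPM_C × t_C/t_D = RPM_A × (t_A×t_C)/(t_B×t_D)
Overall ratio = (27×50)/(58×25) = 1350/1450
RPM_D = 1248 × 1350/1450 = 1684800/1450
≈ 1161.93 RPM

1161.93 RPM


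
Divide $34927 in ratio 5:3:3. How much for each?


Total parts = 5 + 3 + 3 = 11
Part 1: 34927 × 5/11 = 15875.91
Part 2: 34927 × 3/11 = 9525.55
Part 3: 34927 × 3/11 = 9525.55
= Part 1: $15875.91, Part 2: $9525.55, Part 3: $9525.55

Part 1: $15875.91, Part 2: $9525.55, Part 3: $9525.55


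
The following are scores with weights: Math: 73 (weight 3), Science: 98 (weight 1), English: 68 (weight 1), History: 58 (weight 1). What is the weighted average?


Numerator = 73×3 + 98×1 + 68×1 + 58×1
= 219 + 98 + 68 + 58
= 443
Total weight = 6
Weighted avg = 443/6
= 73.83

73.83


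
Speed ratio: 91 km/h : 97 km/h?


Ratio = 91:97
GCD = 1
Simplified = 91:97
Time ratio (same distance) = 97:91
Speed ratio = 91:97

91:97


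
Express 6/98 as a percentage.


Percentage = (part / whole) × 100
= (6 / 98) × 100
≈ 6.12%

6.12%


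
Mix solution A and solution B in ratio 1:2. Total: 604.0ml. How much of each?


Total parts = 1 + 2 = 3
solution A: 604.0 × 1/3 = 201.3ml
solution B: 604.0 × 2/3 = 402.7ml
= 201.3ml and 402.7ml

201.3ml and 402.7ml


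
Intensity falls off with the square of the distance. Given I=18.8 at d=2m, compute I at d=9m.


I₁d₁² = I₂d₂²
I₂ = I₁ × (d₁/d₂)²
= 18.8 × (2/9)²
= 18.8 × 4/81
= 75.2/81
≈ 0.9284

0.9284


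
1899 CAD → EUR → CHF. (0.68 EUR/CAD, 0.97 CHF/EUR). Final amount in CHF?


Step 1: 1899 CAD × 0.68 = 1291.32 EUR
Step 2: 1291.32 EUR × 0.97 = 1252.58 CHF
Implied rate CAD→CHF = 0.68 × 0.97 = 0.6596
= 1252.58 CHF

1252.58 CHF


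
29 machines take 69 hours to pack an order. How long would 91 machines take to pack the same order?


Inverse proportion: x × y = constant
k = 29 × 69 = 2001
y₂ = k / 91 = 2001 / 91
= 21.99

21.99


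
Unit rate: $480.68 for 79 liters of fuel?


Unit rate = total / quantity
= 480.68 / 79
= $6.08 per unit

$6.08 per unit


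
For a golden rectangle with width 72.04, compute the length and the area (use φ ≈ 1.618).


φ = (1 + √5) / 2 ≈ 1.618
Length = width × φ = 72.04 × 1.618 = 116.56072
≈ 116.56
Area = width × length = 72.04 × 116.56072 = 8397.0342688 ≈ 8397.03
= Length: 116.56, Area: 8397.03

Length: 116.56, Area: 8397.03


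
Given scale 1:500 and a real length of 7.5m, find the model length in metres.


Model size = real / scale
= 7.5 / 500
= 0.0150 m

0.0150 m


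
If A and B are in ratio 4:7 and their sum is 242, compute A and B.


Let A = 4k, B = 7k.
4k + 7k = 242
11k = 242 → k = 242/11 = 22
A = 4×22 = 88, B = 7×22 = 154
= A = 88, B = 154

A = 88, B = 154


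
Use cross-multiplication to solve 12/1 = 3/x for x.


Cross multiply: 12 × x = 1 × 3
12x = 3
x = 3 / 12
= 0.25

0.25


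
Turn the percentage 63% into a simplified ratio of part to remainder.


63% means 63 parts out of 100; remainder = 37
Part : remainder = 63:37
GCD = 1
= 63:37

63:37


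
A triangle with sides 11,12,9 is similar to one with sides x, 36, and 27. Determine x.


Scale factor = 36/12 = 3
Missing side = 11 × 3
= 33.0

33.0


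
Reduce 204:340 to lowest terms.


GCD(204, 340) = 68
204/68 : 340/68
= 3:5

3:5


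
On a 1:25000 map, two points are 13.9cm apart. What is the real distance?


Real distance = map distance × scale
= 13.9cm × 25000
= 347500 cm = 3475.0 m
= 3.475 km

3.475 km


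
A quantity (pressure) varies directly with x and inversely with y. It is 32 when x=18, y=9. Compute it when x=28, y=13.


z = k·x/y
Solve for k using the known point: k = z·y/x = 32×9/18 = 288/18 = 16.0000
Now evaluate at x=28, y=13:
z = k × 28 / 13 = (288 × 28) / (18 × 13) = 8064/234
≈ 34.4615

34.4615


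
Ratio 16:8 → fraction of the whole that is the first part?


Total parts = 16 + 8 = 24
First part: 16/24 = 2/3
= 2/3

2/3


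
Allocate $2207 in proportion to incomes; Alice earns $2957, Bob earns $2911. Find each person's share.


Total income = 2957 + 2911 = $5868
Alice: $2207 × 2957/5868 = $1112.15
Bob: $2207 × 2911/5868 = $1094.85
= Alice: $1112.15, Bob: $1094.85

Alice: $1112.15, Bob: $1094.85


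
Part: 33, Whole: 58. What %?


Percentage = (part / whole) × 100
= (33 / 58) × 100
≈ 56.90%

56.90%


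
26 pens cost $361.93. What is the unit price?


Unit rate = total / quantity
= 361.93 / 26
= $13.92 per unit

$13.92 per unit


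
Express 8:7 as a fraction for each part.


Total parts = 8 + 7 = 15
First part: 8/15 = 8/15
Second part: 7/15 = 7/15
= 8/15 and 7/15

8/15 and 7/15


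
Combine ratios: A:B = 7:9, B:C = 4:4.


Match B: multiply A:B by 4 → 28:36
Multiply B:C by 9 → 36:36
Combined: 28:36:36
GCD = 4
= 7:9:9

7:9:9


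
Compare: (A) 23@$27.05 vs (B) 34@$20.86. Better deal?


Deal A: $27.05/23 = $1.1761/unit
Deal B: $20.86/34 = $0.6135/unit
B is cheaper per unit
= Deal B

Deal B


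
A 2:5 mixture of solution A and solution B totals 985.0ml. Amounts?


Total parts = 2 + 5 = 7
solution A: 985.0 × 2/7 = 281.4ml
solution B: 985.0 × 5/7 = 703.6ml
= 281.4ml and 703.6ml

281.4ml and 703.6ml


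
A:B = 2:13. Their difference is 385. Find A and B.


Let A = 2k, B = 13k.
13k - 2k = 385
11k = 385 → k = 385/11 = 35
A = 2×35 = 70, B = 13×35 = 455
= A = 70, B = 455

A = 70, B = 455


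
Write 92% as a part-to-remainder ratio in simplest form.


92% means 92 parts out of 100; remainder = 8
Part : remainder = 92:8
GCD = 4
= 23:2

23:2


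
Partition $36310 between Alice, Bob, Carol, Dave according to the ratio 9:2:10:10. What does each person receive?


Total parts = 9 + 2 + 10 + 10 = 31
Alice: 36310 × 9/31 = 10541.61
Bob: 36310 × 2/31 = 2342.58
Carol: 36310 × 10/31 = 11712.90
Dave: 36310 × 10/31 = 11712.90
= Alice: $10541.61, Bob: $2342.58, Carol: $11712.90, Dave: $11712.90

Alice: $10541.61, Bob: $2342.58, Carol: $11712.90, Dave: $11712.90


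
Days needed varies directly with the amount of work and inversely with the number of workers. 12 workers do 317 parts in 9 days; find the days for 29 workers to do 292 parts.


Days ∝ work / workers, so d₂ = d₁ × (m₁/m₂) × (w₂/w₁)
Workers factor (inverse): 12/29 ≈ 0.4138
Work factor (direct): 292/317 ≈ 0.9211
d₂ = 9 × 12/29 × 292/317 = (9 × 12 × 292) / (29 × 317) = 31536/9193
≈ 3.43 days

3.43 days


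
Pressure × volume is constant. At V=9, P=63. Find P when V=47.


Inverse proportion: x × y = constant
k = 9 × 63 = 567
y₂ = k / 47 = 567 / 47
= 12.06

12.06


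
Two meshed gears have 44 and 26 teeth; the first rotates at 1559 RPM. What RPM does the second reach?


Gear ratio = 44:26 = 22:13
RPM_B = RPM_A × (teeth_A / teeth_B)
= 1559 × (44/26)
= 2638.3 RPM

2638.3 RPM


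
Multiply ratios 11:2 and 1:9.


Compound ratio = (11×1) : (2×9)
= 11:18
GCD = 1
= 11:18

11:18


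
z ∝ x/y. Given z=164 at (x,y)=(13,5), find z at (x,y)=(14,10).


z = k·x/y
Solve for k using the known point: k = z·y/x = 164×5/13 = 820/13 ≈ 63.0769
Now evaluate at x=14, y=10:
z = k × 14 / 10 = (820 × 14) / (13 × 10) = 11480/130
≈ 88.3077

88.3077


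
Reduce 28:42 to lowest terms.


GCD(28, 42) = 14
28/14 : 42/14
= 2:3

2:3


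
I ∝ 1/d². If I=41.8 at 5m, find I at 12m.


I₁d₁² = I₂d₂²
I₂ = I₁ × (d₁/d₂)²
= 41.8 × (5/12)²
= 41.8 × 25/144
= 1045/144
≈ 7.2569

7.2569


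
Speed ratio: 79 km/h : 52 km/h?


Ratio = 79:52
GCD = 1
Simplified = 79:52
Time ratio (same distance) = 52:79
Speed ratio = 79:52

79:52


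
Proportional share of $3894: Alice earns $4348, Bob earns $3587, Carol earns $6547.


Total income = 4348 + 3587 + 6547 = $14482
Alice: $3894 × 4348/14482 = $1169.11
Bob: $3894 × 3587/14482 = $964.49
Carol: $3894 × 6547/14482 = $1760.39
= Alice: $1169.11, Bob: $964.49, Carol: $1760.39

Alice: $1169.11, Bob: $964.49, Carol: $1760.39


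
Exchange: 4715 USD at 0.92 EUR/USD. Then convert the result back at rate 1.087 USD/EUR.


Amount × rate = 4715 × 0.92 = 4337.80 EUR
Round-trip: 4337.80 × 1.087 = 4715.19 USD
= 4337.80 EUR, then 4715.19 USD

4337.80 EUR, then 4715.19 USD
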